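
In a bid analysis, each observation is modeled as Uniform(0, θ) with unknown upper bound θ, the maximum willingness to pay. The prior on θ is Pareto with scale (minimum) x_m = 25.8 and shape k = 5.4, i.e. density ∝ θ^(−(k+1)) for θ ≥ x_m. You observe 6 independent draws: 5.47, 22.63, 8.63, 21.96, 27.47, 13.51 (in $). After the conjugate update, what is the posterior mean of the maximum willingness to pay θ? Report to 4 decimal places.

30.1113

A Pareto(scale x_m, shape k) prior on the upper bound θ of Uniform(0, θ) is conjugate: posterior is Pareto(max(x_m, max xᵢ), k + n).
Sample maximum = 27.47; prior scale x_m = 25.8 → posterior scale = max = 27.47.
Posterior shape = 5.4 + 6 = 11.4.
E[θ|data] = k·x_m/(k−1) = 11.4·27.47/10.4 = 30.1113.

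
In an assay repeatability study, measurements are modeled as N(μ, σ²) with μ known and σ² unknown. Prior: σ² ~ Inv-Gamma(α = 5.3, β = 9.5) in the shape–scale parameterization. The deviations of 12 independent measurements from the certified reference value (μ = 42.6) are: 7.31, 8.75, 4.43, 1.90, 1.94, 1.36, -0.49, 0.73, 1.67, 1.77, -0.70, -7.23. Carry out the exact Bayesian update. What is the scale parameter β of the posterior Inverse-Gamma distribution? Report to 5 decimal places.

With known mean μ and an Inverse-Gamma(α, β) prior on σ², the Normal likelihood is conjugate: posterior is Inv-Gamma(α + n/2, β + Σ(xᵢ−μ)²/2).
Σ(xᵢ−μ)² = (7.31)² + (8.75)² + (4.43)² + (1.90)² + (1.94)² + (1.36)² + (-0.49)² + (0.73)² + (1.67)² + (1.77)² + (-0.70)² + (-7.23)² = 218.3044.
Posterior: Inv-Gamma(5.3 + 12/2, 9.5 + 218.3044/2) = Inv-Gamma(11.30, 118.65220).
Posterior β = 118.65220.

118.65220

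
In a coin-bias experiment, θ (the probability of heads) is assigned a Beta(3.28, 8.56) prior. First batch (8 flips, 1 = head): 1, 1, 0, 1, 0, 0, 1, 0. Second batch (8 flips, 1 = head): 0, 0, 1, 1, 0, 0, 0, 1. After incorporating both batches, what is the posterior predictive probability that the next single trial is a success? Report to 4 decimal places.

0.3693

The Beta prior is conjugate to a Binomial/Bernoulli likelihood; the update adds successes to α and failures to β.
After batch 1: Beta(3.28+4, 8.56+4) = Beta(7.28, 12.56).
After batch 2: Beta(7.28+3, 12.56+5) = Beta(10.28, 17.56).
For a single future Bernoulli trial, P(success | data) = α/(α+β) = 0.3693.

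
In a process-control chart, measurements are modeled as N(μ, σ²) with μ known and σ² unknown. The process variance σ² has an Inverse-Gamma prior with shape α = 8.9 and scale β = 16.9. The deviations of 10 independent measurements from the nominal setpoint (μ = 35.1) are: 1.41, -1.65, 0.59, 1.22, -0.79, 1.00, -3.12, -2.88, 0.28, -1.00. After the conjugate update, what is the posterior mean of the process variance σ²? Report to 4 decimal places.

With known mean μ and an Inverse-Gamma(α, β) prior on σ², the Normal likelihood is conjugate: posterior is Inv-Gamma(α + n/2, β + Σ(xᵢ−μ)²/2).
Σ(xᵢ−μ)² = (1.41)² + (-1.65)² + (0.59)² + (1.22)² + (-0.79)² + (1.00)² + (-3.12)² + (-2.88)² + (0.28)² + (-1.00)² = 27.2784.
Posterior: Inv-Gamma(8.9 + 10/2, 16.9 + 27.2784/2) = Inv-Gamma(13.90, 30.53920).
E[σ²|data] = β/(α−1) = 30.53920/12.90 = 2.3674.

2.3674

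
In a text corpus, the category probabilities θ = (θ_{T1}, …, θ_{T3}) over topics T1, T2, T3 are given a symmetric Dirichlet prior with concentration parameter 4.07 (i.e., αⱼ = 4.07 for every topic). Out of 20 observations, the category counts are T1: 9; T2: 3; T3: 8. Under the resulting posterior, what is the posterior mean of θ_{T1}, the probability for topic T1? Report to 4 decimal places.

0.4058

The Dirichlet prior is conjugate to the Multinomial likelihood: each posterior αⱼ = prior αⱼ + observed count nⱼ.
Posterior concentration: (13.07, 7.07, 12.07), total = 32.21.
E[θ_{T1}|data] = α_{T1}/Σα = 13.07/32.21 = 0.4058.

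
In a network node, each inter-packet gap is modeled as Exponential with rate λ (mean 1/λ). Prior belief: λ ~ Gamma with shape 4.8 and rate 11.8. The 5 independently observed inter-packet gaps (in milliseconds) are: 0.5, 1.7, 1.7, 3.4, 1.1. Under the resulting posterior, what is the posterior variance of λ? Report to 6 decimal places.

With a Gamma(shape α, rate β) prior on the exponential rate λ, the posterior after n observations with total T = Σxᵢ is Gamma(α+n, β+T).
Sum of observations T = 8.4 milliseconds; n = 5.
Posterior: Gamma(4.8+5, 11.8+8.4) = Gamma(9.8, 20.2).
Var = α/β² = 0.024017.

0.024017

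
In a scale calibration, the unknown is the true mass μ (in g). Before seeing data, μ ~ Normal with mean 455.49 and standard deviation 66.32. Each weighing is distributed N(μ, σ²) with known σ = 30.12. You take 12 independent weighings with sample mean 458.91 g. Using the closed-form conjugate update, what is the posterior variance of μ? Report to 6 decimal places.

74.323682

For Normal data with known variance σ², a Normal(μ₀, σ₀²) prior on μ is conjugate. Posterior precision = 1/σ₀² + n/σ²; posterior mean is the precision-weighted average of μ₀ and x̄.
σ₀² = 66.32² = 4398.3424, σ² = 30.12² = 907.2144; σ² + n·σ₀² = 907.2144 + 12·4398.3424 = 53687.3232.
Posterior precision = 1/σ₀² + n/σ² = 1/4398.3424 + 12/907.2144 = (σ² + n·σ₀²)/(σ₀²σ²) = 53687.3232/(4398.3424·907.2144); posterior variance σₙ² = σ₀²σ²/(σ² + n·σ₀²) = 4398.3424·907.2144/53687.3232 = 74.323682.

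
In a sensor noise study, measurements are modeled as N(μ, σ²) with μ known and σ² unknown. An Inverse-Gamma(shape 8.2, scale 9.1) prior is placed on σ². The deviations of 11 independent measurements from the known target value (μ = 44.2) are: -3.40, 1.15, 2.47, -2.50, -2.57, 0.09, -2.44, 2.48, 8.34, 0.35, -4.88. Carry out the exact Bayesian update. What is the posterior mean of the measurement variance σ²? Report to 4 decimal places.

With known mean μ and an Inverse-Gamma(α, β) prior on σ², the Normal likelihood is conjugate: posterior is Inv-Gamma(α + n/2, β + Σ(xᵢ−μ)²/2).
Σ(xᵢ−μ)² = (-3.40)² + (1.15)² + (2.47)² + (-2.50)² + (-2.57)² + (0.09)² + (-2.44)² + (2.48)² + (8.34)² + (0.35)² + (-4.88)² = 137.4429.
Posterior: Inv-Gamma(8.2 + 11/2, 9.1 + 137.4429/2) = Inv-Gamma(13.70, 77.82145).
E[σ²|data] = β/(α−1) = 77.82145/12.70 = 6.1277.

6.1277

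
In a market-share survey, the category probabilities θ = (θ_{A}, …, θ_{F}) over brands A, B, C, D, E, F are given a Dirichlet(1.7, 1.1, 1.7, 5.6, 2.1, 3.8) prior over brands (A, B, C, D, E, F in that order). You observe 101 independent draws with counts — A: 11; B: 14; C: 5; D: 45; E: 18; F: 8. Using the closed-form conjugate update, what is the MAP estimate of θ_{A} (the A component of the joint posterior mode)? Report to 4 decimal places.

The Dirichlet prior is conjugate to the Multinomial likelihood: each posterior αⱼ = prior αⱼ + observed count nⱼ.
Posterior concentration: (12.7, 15.1, 6.7, 50.6, 20.1, 11.8), total = 117.0.
Joint mode component: (α_{A}−1)/(Σα−K) = 11.7/111.0 = 0.1054.

0.1054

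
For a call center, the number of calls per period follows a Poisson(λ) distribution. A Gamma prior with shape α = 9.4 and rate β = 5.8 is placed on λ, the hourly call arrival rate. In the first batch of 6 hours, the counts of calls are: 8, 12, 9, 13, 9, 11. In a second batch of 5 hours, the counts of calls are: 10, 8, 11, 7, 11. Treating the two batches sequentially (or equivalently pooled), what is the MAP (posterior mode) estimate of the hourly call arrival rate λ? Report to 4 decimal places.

6.9881

With a Gamma(shape α, rate β) prior, the Poisson likelihood is conjugate: the posterior is Gamma(α + ΣXᵢ, β + n).
Batch 1: sum of counts S = 62 over n = 6 hours.
After batch 1: Gamma(α+S, β+n) = Gamma(9.4+62, 5.8+6) = Gamma(71.4, 11.8).
Batch 2: sum of counts S = 47 over n = 5 hours.
After batch 2: Gamma(α+S, β+n) = Gamma(71.4+47, 11.8+5) = Gamma(118.4, 16.8).
Mode of Gamma(α,β) for α≥1 is (α−1)/β = 117.4/16.8 = 6.9881.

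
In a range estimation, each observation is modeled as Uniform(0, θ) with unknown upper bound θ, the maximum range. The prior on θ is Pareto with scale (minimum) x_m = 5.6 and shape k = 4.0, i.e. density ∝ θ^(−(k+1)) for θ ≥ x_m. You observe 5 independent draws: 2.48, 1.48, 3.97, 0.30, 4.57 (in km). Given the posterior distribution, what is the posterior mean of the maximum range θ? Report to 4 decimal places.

6.3000

A Pareto(scale x_m, shape k) prior on the upper bound θ of Uniform(0, θ) is conjugate: posterior is Pareto(max(x_m, max xᵢ), k + n).
Sample maximum = 4.57; prior scale x_m = 5.6 → posterior scale = max = 5.60.
Posterior shape = 4.0 + 5 = 9.0.
E[θ|data] = k·x_m/(k−1) = 9.0·5.60/8.0 = 6.3000.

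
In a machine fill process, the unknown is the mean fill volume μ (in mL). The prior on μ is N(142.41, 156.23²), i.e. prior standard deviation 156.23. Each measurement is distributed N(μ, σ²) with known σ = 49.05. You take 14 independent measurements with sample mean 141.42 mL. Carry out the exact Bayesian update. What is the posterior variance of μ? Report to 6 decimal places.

170.648678

For Normal data with known variance σ², a Normal(μ₀, σ₀²) prior on μ is conjugate. Posterior precision = 1/σ₀² + n/σ²; posterior mean is the precision-weighted average of μ₀ and x̄.
σ₀² = 156.23² = 24407.8129, σ² = 49.05² = 2405.9025; σ² + n·σ₀² = 2405.9025 + 14·24407.8129 = 344115.2831.
Posterior precision = 1/σ₀² + n/σ² = 1/24407.8129 + 14/2405.9025 = (σ² + n·σ₀²)/(σ₀²σ²) = 344115.2831/(24407.8129·2405.9025); posterior variance σₙ² = σ₀²σ²/(σ² + n·σ₀²) = 24407.8129·2405.9025/344115.2831 = 170.648678.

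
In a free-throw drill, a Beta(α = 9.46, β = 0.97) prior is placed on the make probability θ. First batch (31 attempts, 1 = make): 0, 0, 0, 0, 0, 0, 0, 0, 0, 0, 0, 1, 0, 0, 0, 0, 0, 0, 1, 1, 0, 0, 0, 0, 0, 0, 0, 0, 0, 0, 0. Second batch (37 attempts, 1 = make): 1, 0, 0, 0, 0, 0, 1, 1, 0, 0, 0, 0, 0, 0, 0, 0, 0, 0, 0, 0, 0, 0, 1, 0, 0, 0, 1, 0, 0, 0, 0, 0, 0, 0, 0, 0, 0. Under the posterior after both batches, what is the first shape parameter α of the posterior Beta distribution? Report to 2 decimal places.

17.46

The Beta prior is conjugate to a Binomial/Bernoulli likelihood; the update adds successes to α and failures to β.
After batch 1: Beta(9.46+3, 0.97+28) = Beta(12.46, 28.97).
After batch 2: Beta(12.46+5, 28.97+32) = Beta(17.46, 60.97).
Posterior α = 17.46.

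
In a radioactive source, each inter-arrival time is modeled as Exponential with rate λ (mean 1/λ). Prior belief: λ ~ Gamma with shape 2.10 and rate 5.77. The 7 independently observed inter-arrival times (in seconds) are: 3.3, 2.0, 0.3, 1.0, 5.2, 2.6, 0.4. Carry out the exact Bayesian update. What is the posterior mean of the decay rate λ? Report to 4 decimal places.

With a Gamma(shape α, rate β) prior on the exponential rate λ, the posterior after n observations with total T = Σxᵢ is Gamma(α+n, β+T).
Sum of observations T = 14.8 seconds; n = 7.
Posterior: Gamma(2.10+7, 5.77+14.8) = Gamma(9.10, 20.57).
Posterior mean of λ = α/β = 9.10/20.57 = 0.4424.

0.4424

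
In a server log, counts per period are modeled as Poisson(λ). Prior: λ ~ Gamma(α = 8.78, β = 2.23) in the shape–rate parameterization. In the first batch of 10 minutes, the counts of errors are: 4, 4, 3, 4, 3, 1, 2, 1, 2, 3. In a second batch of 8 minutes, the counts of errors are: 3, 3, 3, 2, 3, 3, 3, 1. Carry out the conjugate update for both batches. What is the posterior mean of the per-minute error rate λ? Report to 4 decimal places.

2.8067

With a Gamma(shape α, rate β) prior, the Poisson likelihood is conjugate: the posterior is Gamma(α + ΣXᵢ, β + n).
Batch 1: sum of counts S = 27 over n = 10 minutes.
After batch 1: Gamma(α+S, β+n) = Gamma(8.78+27, 2.23+10) = Gamma(35.78, 12.23).
Batch 2: sum of counts S = 21 over n = 8 minutes.
After batch 2: Gamma(α+S, β+n) = Gamma(35.78+21, 12.23+8) = Gamma(56.78, 20.23).
Posterior mean = α/β = 56.78/20.23 = 2.8067.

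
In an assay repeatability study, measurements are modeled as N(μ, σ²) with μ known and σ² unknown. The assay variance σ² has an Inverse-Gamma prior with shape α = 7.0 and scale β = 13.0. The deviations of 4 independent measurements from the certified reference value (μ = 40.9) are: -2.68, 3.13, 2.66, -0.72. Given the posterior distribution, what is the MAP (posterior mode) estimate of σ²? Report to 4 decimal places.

With known mean μ and an Inverse-Gamma(α, β) prior on σ², the Normal likelihood is conjugate: posterior is Inv-Gamma(α + n/2, β + Σ(xᵢ−μ)²/2).
Σ(xᵢ−μ)² = (-2.68)² + (3.13)² + (2.66)² + (-0.72)² = 24.5733.
Posterior: Inv-Gamma(7.0 + 4/2, 13.0 + 24.5733/2) = Inv-Gamma(9.00, 25.28665).
Mode = β/(α+1) = 25.28665/10.00 = 2.5287.

2.5287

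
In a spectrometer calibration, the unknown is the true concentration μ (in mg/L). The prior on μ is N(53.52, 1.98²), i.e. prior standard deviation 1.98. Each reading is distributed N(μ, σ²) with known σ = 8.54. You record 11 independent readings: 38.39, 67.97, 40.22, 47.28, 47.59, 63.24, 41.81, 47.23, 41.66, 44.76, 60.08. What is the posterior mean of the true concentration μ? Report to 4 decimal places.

For Normal data with known variance σ², a Normal(μ₀, σ₀²) prior on μ is conjugate. Posterior precision = 1/σ₀² + n/σ²; posterior mean is the precision-weighted average of μ₀ and x̄.
Σxᵢ = 38.39 + 67.97 + 40.22 + 47.28 + 47.59 + 63.24 + 41.81 + 47.23 + 41.66 + 44.76 + 60.08 = 540.23, so n·x̄ = 540.23.
σ₀² = 1.98² = 3.9204, σ² = 8.54² = 72.9316; σ² + n·σ₀² = 72.9316 + 11·3.9204 = 116.056.
Posterior mean = (μ₀/σ₀² + n·x̄/σ²)/(1/σ₀² + n/σ²) = (σ²·μ₀ + σ₀²·n·x̄)/(σ² + n·σ₀²) = (72.9316·53.52 + 3.9204·540.23)/116.056 = 6021.216924/116.056 = 51.8820.

51.8820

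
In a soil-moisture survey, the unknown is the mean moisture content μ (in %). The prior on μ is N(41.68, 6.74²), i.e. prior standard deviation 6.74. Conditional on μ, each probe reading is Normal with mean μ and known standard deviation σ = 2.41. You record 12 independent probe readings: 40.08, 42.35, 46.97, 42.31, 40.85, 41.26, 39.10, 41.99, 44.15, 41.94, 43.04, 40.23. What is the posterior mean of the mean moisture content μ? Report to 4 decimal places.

For Normal data with known variance σ², a Normal(μ₀, σ₀²) prior on μ is conjugate. Posterior precision = 1/σ₀² + n/σ²; posterior mean is the precision-weighted average of μ₀ and x̄.
Σxᵢ = 40.08 + 42.35 + 46.97 + 42.31 + 40.85 + 41.26 + 39.10 + 41.99 + 44.15 + 41.94 + 43.04 + 40.23 = 504.27, so n·x̄ = 504.27.
σ₀² = 6.74² = 45.4276, σ² = 2.41² = 5.8081; σ² + n·σ₀² = 5.8081 + 12·45.4276 = 550.9393.
Posterior mean = (μ₀/σ₀² + n·x̄/σ²)/(1/σ₀² + n/σ²) = (σ²·μ₀ + σ₀²·n·x̄)/(σ² + n·σ₀²) = (5.8081·41.68 + 45.4276·504.27)/550.9393 = 23149.85746/550.9393 = 42.0189.

42.0189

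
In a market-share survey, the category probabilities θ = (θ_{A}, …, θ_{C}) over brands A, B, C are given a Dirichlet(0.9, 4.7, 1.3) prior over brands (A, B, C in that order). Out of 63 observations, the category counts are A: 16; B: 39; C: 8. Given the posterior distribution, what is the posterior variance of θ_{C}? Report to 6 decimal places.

0.001627

The Dirichlet prior is conjugate to the Multinomial likelihood: each posterior αⱼ = prior αⱼ + observed count nⱼ.
Posterior concentration: (16.9, 43.7, 9.3), total = 69.9.
Var[θ_j] = α_j(Σα−α_j)/((Σα)²(Σα+1)) = 9.3·60.6/(69.9²·70.9) = 0.001627.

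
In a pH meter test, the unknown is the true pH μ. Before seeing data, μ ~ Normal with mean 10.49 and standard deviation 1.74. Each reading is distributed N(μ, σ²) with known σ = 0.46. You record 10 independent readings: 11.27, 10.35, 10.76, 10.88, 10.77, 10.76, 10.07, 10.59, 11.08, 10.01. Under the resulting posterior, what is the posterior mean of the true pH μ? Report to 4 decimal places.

10.6529

For Normal data with known variance σ², a Normal(μ₀, σ₀²) prior on μ is conjugate. Posterior precision = 1/σ₀² + n/σ²; posterior mean is the precision-weighted average of μ₀ and x̄.
Σxᵢ = 11.27 + 10.35 + 10.76 + 10.88 + 10.77 + 10.76 + 10.07 + 10.59 + 11.08 + 10.01 = 106.54, so n·x̄ = 106.54.
σ₀² = 1.74² = 3.0276, σ² = 0.46² = 0.2116; σ² + n·σ₀² = 0.2116 + 10·3.0276 = 30.4876.
Posterior mean = (μ₀/σ₀² + n·x̄/σ²)/(1/σ₀² + n/σ²) = (σ²·μ₀ + σ₀²·n·x̄)/(σ² + n·σ₀²) = (0.2116·10.49 + 3.0276·106.54)/30.4876 = 324.780188/30.4876 = 10.6529.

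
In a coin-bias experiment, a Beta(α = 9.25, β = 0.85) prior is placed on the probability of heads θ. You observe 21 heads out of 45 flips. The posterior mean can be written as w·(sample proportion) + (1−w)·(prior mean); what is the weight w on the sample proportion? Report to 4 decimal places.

The Beta prior is conjugate to a Binomial/Bernoulli likelihood; the update adds successes to α and failures to β.
Posterior mean = (α₀+k)/(α₀+β₀+n) = [n/(α₀+β₀+n)]·(k/n) + [(α₀+β₀)/(α₀+β₀+n)]·α₀/(α₀+β₀), so only n and the prior enter the weight.
The weight on the data is w = n/(α₀+β₀+n) = 45/(9.25+0.85+45) = 45/55.10 = 0.8167.

0.8167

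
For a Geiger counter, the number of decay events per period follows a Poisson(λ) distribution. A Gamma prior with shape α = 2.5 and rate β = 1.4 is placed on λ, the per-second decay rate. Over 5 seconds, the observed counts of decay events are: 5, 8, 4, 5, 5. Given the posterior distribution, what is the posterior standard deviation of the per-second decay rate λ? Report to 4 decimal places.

With a Gamma(shape α, rate β) prior, the Poisson likelihood is conjugate: the posterior is Gamma(α + ΣXᵢ, β + n).
Sum of counts S = 27 over n = 5 seconds.
Posterior: Gamma(α+S, β+n) = Gamma(2.5+27, 1.4+5) = Gamma(29.5, 6.4).
SD = √α/β = √29.5/6.4 = 0.8487.

0.8487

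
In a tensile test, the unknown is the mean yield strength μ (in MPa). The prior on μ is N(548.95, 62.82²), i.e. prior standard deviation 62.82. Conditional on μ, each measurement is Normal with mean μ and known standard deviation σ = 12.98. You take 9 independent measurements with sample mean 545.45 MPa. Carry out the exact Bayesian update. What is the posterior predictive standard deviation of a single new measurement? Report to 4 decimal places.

13.6789

For Normal data with known variance σ², a Normal(μ₀, σ₀²) prior on μ is conjugate. Posterior precision = 1/σ₀² + n/σ²; posterior mean is the precision-weighted average of μ₀ and x̄.
σ₀² = 62.82² = 3946.3524, σ² = 12.98² = 168.4804; σ² + n·σ₀² = 168.4804 + 9·3946.3524 = 35685.652.
Posterior precision = 1/σ₀² + n/σ² = 1/3946.3524 + 9/168.4804 = (σ² + n·σ₀²)/(σ₀²σ²) = 35685.652/(3946.3524·168.4804); posterior variance σₙ² = σ₀²σ²/(σ² + n·σ₀²) = 3946.3524·168.4804/35685.652 = 18.631663.
Predictive variance for one new observation = σₙ² + σ² = 3946.3524·168.4804/35685.652 + 168.4804 = σ²·(σ₀² + 35685.652)/35685.652 = 168.4804·39632.0044/35685.652 = 187.112063; SD = √(168.4804·39632.0044/35685.652) = 13.6789.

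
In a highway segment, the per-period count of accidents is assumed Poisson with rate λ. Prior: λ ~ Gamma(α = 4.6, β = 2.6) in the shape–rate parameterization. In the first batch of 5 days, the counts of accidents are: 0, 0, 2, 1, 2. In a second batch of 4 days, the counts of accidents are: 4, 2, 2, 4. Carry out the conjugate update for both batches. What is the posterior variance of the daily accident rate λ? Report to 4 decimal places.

0.1605

With a Gamma(shape α, rate β) prior, the Poisson likelihood is conjugate: the posterior is Gamma(α + ΣXᵢ, β + n).
Batch 1: sum of counts S = 5 over n = 5 days.
After batch 1: Gamma(α+S, β+n) = Gamma(4.6+5, 2.6+5) = Gamma(9.6, 7.6).
Batch 2: sum of counts S = 12 over n = 4 days.
After batch 2: Gamma(α+S, β+n) = Gamma(9.6+12, 7.6+4) = Gamma(21.6, 11.6).
Var = α/β² = 21.6/11.6² = 0.1605.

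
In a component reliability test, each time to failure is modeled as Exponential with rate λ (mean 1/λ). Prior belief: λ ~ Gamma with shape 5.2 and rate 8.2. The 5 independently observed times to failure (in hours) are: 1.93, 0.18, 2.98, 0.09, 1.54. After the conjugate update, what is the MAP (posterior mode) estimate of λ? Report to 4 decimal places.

0.6166

With a Gamma(shape α, rate β) prior on the exponential rate λ, the posterior after n observations with total T = Σxᵢ is Gamma(α+n, β+T).
Sum of observations T = 6.72 hours; n = 5.
Posterior: Gamma(5.2+5, 8.2+6.72) = Gamma(10.2, 14.92).
Mode = (α−1)/β = 0.6166.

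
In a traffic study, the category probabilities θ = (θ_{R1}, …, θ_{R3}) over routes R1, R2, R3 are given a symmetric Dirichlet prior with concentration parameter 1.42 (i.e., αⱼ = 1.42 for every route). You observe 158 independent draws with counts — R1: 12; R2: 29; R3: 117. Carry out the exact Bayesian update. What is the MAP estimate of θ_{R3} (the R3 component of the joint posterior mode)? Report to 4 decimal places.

The Dirichlet prior is conjugate to the Multinomial likelihood: each posterior αⱼ = prior αⱼ + observed count nⱼ.
Posterior concentration: (13.42, 30.42, 118.42), total = 162.26.
Joint mode component: (α_{R3}−1)/(Σα−K) = 117.42/159.26 = 0.7373.

0.7373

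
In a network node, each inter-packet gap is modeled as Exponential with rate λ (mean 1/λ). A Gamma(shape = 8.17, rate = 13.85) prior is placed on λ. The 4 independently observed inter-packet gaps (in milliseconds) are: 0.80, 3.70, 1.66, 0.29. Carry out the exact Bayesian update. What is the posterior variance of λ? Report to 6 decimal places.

0.029532

With a Gamma(shape α, rate β) prior on the exponential rate λ, the posterior after n observations with total T = Σxᵢ is Gamma(α+n, β+T).
Sum of observations T = 6.45 milliseconds; n = 4.
Posterior: Gamma(8.17+4, 13.85+6.45) = Gamma(12.17, 20.30).
Var = α/β² = 0.029532.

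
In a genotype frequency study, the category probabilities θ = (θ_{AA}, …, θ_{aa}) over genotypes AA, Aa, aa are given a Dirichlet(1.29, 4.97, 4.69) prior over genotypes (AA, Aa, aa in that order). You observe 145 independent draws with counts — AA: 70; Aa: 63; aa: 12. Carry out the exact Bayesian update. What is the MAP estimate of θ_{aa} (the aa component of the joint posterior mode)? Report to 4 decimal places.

The Dirichlet prior is conjugate to the Multinomial likelihood: each posterior αⱼ = prior αⱼ + observed count nⱼ.
Posterior concentration: (71.29, 67.97, 16.69), total = 155.95.
Joint mode component: (α_{aa}−1)/(Σα−K) = 15.69/152.95 = 0.1026.

0.1026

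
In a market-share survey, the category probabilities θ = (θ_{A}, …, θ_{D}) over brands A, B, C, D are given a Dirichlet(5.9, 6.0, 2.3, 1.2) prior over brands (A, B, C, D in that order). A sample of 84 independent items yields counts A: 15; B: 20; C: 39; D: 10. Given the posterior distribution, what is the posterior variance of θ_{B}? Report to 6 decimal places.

0.001924

The Dirichlet prior is conjugate to the Multinomial likelihood: each posterior αⱼ = prior αⱼ + observed count nⱼ.
Posterior concentration: (20.9, 26.0, 41.3, 11.2), total = 99.4.
Var[θ_j] = α_j(Σα−α_j)/((Σα)²(Σα+1)) = 26.0·73.4/(99.4²·100.4) = 0.001924.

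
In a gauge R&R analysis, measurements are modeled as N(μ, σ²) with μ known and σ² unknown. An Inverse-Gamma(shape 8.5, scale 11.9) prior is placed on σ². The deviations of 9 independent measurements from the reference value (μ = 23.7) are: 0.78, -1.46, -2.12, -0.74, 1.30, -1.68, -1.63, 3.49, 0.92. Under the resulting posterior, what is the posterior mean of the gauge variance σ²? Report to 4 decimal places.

With known mean μ and an Inverse-Gamma(α, β) prior on σ², the Normal likelihood is conjugate: posterior is Inv-Gamma(α + n/2, β + Σ(xᵢ−μ)²/2).
Σ(xᵢ−μ)² = (0.78)² + (-1.46)² + (-2.12)² + (-0.74)² + (1.30)² + (-1.68)² + (-1.63)² + (3.49)² + (0.92)² = 27.9778.
Posterior: Inv-Gamma(8.5 + 9/2, 11.9 + 27.9778/2) = Inv-Gamma(13.00, 25.88890).
E[σ²|data] = β/(α−1) = 25.88890/12.00 = 2.1574.

2.1574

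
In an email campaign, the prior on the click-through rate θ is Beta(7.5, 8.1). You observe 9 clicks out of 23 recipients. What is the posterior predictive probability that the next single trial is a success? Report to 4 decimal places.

0.4275

The Beta prior is conjugate to a Binomial/Bernoulli likelihood; the update adds successes to α and failures to β.
Posterior: Beta(α+k, β+n−k) = Beta(7.5+9, 8.1+14) = Beta(16.5, 22.1).
For a single future Bernoulli trial, P(success | data) = α/(α+β) = 0.4275.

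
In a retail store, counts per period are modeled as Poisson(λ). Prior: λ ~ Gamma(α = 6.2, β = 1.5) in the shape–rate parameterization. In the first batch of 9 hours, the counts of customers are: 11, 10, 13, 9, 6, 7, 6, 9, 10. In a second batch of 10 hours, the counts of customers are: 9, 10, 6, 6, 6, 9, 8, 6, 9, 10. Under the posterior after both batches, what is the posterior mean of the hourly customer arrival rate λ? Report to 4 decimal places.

With a Gamma(shape α, rate β) prior, the Poisson likelihood is conjugate: the posterior is Gamma(α + ΣXᵢ, β + n).
Batch 1: sum of counts S = 81 over n = 9 hours.
After batch 1: Gamma(α+S, β+n) = Gamma(6.2+81, 1.5+9) = Gamma(87.2, 10.5).
Batch 2: sum of counts S = 79 over n = 10 hours.
After batch 2: Gamma(α+S, β+n) = Gamma(87.2+79, 10.5+10) = Gamma(166.2, 20.5).
Posterior mean = α/β = 166.2/20.5 = 8.1073.

8.1073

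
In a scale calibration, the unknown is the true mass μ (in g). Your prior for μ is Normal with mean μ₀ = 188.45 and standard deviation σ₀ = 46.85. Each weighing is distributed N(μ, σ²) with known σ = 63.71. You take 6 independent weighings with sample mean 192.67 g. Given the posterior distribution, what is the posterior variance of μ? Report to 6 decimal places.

For Normal data with known variance σ², a Normal(μ₀, σ₀²) prior on μ is conjugate. Posterior precision = 1/σ₀² + n/σ²; posterior mean is the precision-weighted average of μ₀ and x̄.
σ₀² = 46.85² = 2194.9225, σ² = 63.71² = 4058.9641; σ² + n·σ₀² = 4058.9641 + 6·2194.9225 = 17228.4991.
Posterior precision = 1/σ₀² + n/σ² = 1/2194.9225 + 6/4058.9641 = (σ² + n·σ₀²)/(σ₀²σ²) = 17228.4991/(2194.9225·4058.9641); posterior variance σₙ² = σ₀²σ²/(σ² + n·σ₀²) = 2194.9225·4058.9641/17228.4991 = 517.114786.

517.114786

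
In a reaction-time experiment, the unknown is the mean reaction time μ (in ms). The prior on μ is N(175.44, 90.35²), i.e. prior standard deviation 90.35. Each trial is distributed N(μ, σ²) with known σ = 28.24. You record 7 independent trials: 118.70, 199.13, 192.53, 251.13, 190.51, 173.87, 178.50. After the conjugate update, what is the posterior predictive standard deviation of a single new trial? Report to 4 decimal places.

For Normal data with known variance σ², a Normal(μ₀, σ₀²) prior on μ is conjugate. Posterior precision = 1/σ₀² + n/σ²; posterior mean is the precision-weighted average of μ₀ and x̄.
σ₀² = 90.35² = 8163.1225, σ² = 28.24² = 797.4976; σ² + n·σ₀² = 797.4976 + 7·8163.1225 = 57939.3551.
Posterior precision = 1/σ₀² + n/σ² = 1/8163.1225 + 7/797.4976 = (σ² + n·σ₀²)/(σ₀²σ²) = 57939.3551/(8163.1225·797.4976); posterior variance σₙ² = σ₀²σ²/(σ² + n·σ₀²) = 8163.1225·797.4976/57939.3551 = 112.360080.
Predictive variance for one new observation = σₙ² + σ² = 8163.1225·797.4976/57939.3551 + 797.4976 = σ²·(σ₀² + 57939.3551)/57939.3551 = 797.4976·66102.4776/57939.3551 = 909.857680; SD = √(797.4976·66102.4776/57939.3551) = 30.1638.

30.1638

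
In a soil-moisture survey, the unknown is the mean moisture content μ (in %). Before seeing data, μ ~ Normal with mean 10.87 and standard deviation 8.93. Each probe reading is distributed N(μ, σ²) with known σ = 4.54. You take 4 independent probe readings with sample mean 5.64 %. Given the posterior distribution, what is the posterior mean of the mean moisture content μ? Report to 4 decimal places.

5.9574

For Normal data with known variance σ², a Normal(μ₀, σ₀²) prior on μ is conjugate. Posterior precision = 1/σ₀² + n/σ²; posterior mean is the precision-weighted average of μ₀ and x̄.
n·x̄ = 4·5.64 = 22.56.
σ₀² = 8.93² = 79.7449, σ² = 4.54² = 20.6116; σ² + n·σ₀² = 20.6116 + 4·79.7449 = 339.5912.
Posterior mean = (μ₀/σ₀² + n·x̄/σ²)/(1/σ₀² + n/σ²) = (σ²·μ₀ + σ₀²·n·x̄)/(σ² + n·σ₀²) = (20.6116·10.87 + 79.7449·22.56)/339.5912 = 2023.093036/339.5912 = 5.9574.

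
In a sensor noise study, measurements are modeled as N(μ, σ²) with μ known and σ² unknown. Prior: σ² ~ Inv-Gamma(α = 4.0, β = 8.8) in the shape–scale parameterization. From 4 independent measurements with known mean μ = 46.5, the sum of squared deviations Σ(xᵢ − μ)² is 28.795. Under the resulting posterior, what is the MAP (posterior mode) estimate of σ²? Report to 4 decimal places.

With known mean μ and an Inverse-Gamma(α, β) prior on σ², the Normal likelihood is conjugate: posterior is Inv-Gamma(α + n/2, β + Σ(xᵢ−μ)²/2).
Posterior: Inv-Gamma(4.0 + 4/2, 8.8 + 28.795/2) = Inv-Gamma(6.00, 23.1975).
Mode = β/(α+1) = 23.1975/7.00 = 3.3139.

3.3139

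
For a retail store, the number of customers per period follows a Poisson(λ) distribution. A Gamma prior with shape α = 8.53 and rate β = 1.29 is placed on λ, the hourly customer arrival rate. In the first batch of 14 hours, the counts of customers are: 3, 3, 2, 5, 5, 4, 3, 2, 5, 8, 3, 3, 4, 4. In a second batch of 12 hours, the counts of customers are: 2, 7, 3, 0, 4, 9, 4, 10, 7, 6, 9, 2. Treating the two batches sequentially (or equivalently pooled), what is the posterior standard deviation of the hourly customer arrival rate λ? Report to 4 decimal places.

With a Gamma(shape α, rate β) prior, the Poisson likelihood is conjugate: the posterior is Gamma(α + ΣXᵢ, β + n).
Batch 1: sum of counts S = 54 over n = 14 hours.
After batch 1: Gamma(α+S, β+n) = Gamma(8.53+54, 1.29+14) = Gamma(62.53, 15.29).
Batch 2: sum of counts S = 63 over n = 12 hours.
After batch 2: Gamma(α+S, β+n) = Gamma(62.53+63, 15.29+12) = Gamma(125.53, 27.29).
SD = √α/β = √125.53/27.29 = 0.4106.

0.4106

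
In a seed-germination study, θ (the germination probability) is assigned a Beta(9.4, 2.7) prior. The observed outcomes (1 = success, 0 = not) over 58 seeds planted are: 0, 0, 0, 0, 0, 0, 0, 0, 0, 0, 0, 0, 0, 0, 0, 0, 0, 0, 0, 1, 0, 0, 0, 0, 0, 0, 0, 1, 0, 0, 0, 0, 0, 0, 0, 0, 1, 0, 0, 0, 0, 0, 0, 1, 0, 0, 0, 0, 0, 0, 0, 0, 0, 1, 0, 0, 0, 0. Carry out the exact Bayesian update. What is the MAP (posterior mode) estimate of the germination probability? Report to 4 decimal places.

0.1968

The Beta prior is conjugate to a Binomial/Bernoulli likelihood; the update adds successes to α and failures to β.
Posterior: Beta(α+k, β+n−k) = Beta(9.4+5, 2.7+53) = Beta(14.4, 55.7).
Mode of Beta(a,b) for a,b>1 is (a−1)/(a+b−2) = 13.4/68.1 = 0.1968.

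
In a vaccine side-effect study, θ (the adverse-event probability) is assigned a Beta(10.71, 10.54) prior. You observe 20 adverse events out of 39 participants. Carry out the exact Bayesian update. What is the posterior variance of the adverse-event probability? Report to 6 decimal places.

0.004080

The Beta prior is conjugate to a Binomial/Bernoulli likelihood; the update adds successes to α and failures to β.
Posterior: Beta(α+k, β+n−k) = Beta(10.71+20, 10.54+19) = Beta(30.71, 29.54).
Var = αβ/((α+β)²(α+β+1)) = 30.71·29.54/(60.25²·61.25) = 0.004080.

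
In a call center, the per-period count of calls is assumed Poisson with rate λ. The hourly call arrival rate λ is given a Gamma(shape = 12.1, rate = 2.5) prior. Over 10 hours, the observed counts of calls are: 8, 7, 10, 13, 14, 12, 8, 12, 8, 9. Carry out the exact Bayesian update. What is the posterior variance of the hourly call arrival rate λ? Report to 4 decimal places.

0.7238

With a Gamma(shape α, rate β) prior, the Poisson likelihood is conjugate: the posterior is Gamma(α + ΣXᵢ, β + n).
Sum of counts S = 101 over n = 10 hours.
Posterior: Gamma(α+S, β+n) = Gamma(12.1+101, 2.5+10) = Gamma(113.1, 12.5).
Var = α/β² = 113.1/12.5² = 0.7238.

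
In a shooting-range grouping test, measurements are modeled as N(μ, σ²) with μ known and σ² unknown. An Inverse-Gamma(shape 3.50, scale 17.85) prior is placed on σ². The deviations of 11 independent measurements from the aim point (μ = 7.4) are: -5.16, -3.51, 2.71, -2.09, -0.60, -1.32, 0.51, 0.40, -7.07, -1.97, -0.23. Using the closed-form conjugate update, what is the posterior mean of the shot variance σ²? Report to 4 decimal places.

8.9249

With known mean μ and an Inverse-Gamma(α, β) prior on σ², the Normal likelihood is conjugate: posterior is Inv-Gamma(α + n/2, β + Σ(xᵢ−μ)²/2).
Σ(xᵢ−μ)² = (-5.16)² + (-3.51)² + (2.71)² + (-2.09)² + (-0.60)² + (-1.32)² + (0.51)² + (0.40)² + (-7.07)² + (-1.97)² + (-0.23)² = 107.0991.
Posterior: Inv-Gamma(3.50 + 11/2, 17.85 + 107.0991/2) = Inv-Gamma(9.00, 71.39955).
E[σ²|data] = β/(α−1) = 71.39955/8.00 = 8.9249.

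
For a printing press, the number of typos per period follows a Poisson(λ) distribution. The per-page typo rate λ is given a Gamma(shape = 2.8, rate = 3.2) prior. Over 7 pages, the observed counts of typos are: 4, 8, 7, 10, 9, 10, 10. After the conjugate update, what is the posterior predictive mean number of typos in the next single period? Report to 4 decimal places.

5.9608

With a Gamma(shape α, rate β) prior, the Poisson likelihood is conjugate: the posterior is Gamma(α + ΣXᵢ, β + n).
Sum of counts S = 58 over n = 7 pages.
Posterior: Gamma(α+S, β+n) = Gamma(2.8+58, 3.2+7) = Gamma(60.8, 10.2).
The predictive distribution for one future period is NegBinom with mean α/β = 5.9608.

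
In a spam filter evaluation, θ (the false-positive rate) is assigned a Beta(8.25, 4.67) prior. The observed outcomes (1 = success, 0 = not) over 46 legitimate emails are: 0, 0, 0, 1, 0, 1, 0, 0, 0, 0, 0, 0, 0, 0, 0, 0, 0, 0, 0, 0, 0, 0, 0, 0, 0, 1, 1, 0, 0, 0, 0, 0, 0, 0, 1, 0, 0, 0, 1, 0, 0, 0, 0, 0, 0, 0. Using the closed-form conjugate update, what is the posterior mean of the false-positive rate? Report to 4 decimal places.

0.2419

The Beta prior is conjugate to a Binomial/Bernoulli likelihood; the update adds successes to α and failures to β.
Posterior: Beta(α+k, β+n−k) = Beta(8.25+6, 4.67+40) = Beta(14.25, 44.67).
Posterior mean = α/(α+β) = 14.25/58.92 = 0.2419.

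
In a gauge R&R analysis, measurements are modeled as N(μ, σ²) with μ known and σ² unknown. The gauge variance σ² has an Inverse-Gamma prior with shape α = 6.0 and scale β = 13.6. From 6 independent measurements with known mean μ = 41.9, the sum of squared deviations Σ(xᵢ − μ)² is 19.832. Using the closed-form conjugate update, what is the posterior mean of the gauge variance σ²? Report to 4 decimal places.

With known mean μ and an Inverse-Gamma(α, β) prior on σ², the Normal likelihood is conjugate: posterior is Inv-Gamma(α + n/2, β + Σ(xᵢ−μ)²/2).
Posterior: Inv-Gamma(6.0 + 6/2, 13.6 + 19.832/2) = Inv-Gamma(9.00, 23.5160).
E[σ²|data] = β/(α−1) = 23.5160/8.00 = 2.9395.

2.9395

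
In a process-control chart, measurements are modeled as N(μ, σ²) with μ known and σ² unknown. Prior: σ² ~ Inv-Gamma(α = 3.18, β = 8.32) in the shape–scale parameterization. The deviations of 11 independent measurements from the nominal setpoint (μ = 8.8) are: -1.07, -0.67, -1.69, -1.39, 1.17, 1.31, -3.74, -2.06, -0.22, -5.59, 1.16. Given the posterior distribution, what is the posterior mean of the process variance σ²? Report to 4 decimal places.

With known mean μ and an Inverse-Gamma(α, β) prior on σ², the Normal likelihood is conjugate: posterior is Inv-Gamma(α + n/2, β + Σ(xᵢ−μ)²/2).
Σ(xᵢ−μ)² = (-1.07)² + (-0.67)² + (-1.69)² + (-1.39)² + (1.17)² + (1.31)² + (-3.74)² + (-2.06)² + (-0.22)² + (-5.59)² + (1.16)² = 60.3403.
Posterior: Inv-Gamma(3.18 + 11/2, 8.32 + 60.3403/2) = Inv-Gamma(8.68, 38.49015).
E[σ²|data] = β/(α−1) = 38.49015/7.68 = 5.0117.

5.0117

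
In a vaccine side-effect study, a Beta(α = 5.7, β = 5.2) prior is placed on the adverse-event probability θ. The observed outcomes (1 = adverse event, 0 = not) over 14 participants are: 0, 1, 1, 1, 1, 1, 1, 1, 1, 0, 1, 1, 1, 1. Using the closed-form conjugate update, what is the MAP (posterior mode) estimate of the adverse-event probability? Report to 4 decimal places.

The Beta prior is conjugate to a Binomial/Bernoulli likelihood; the update adds successes to α and failures to β.
Posterior: Beta(α+k, β+n−k) = Beta(5.7+12, 5.2+2) = Beta(17.7, 7.2).
Mode of Beta(a,b) for a,b>1 is (a−1)/(a+b−2) = 16.7/22.9 = 0.7293.

0.7293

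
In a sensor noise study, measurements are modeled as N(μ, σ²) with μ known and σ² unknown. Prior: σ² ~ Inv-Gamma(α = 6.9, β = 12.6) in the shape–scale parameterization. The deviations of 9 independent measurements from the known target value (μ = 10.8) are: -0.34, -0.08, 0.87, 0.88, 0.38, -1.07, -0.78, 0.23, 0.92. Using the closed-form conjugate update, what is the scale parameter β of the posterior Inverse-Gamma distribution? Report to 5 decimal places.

With known mean μ and an Inverse-Gamma(α, β) prior on σ², the Normal likelihood is conjugate: posterior is Inv-Gamma(α + n/2, β + Σ(xᵢ−μ)²/2).
Σ(xᵢ−μ)² = (-0.34)² + (-0.08)² + (0.87)² + (0.88)² + (0.38)² + (-1.07)² + (-0.78)² + (0.23)² + (0.92)² = 4.4503.
Posterior: Inv-Gamma(6.9 + 9/2, 12.6 + 4.4503/2) = Inv-Gamma(11.40, 14.82515).
Posterior β = 14.82515.

14.82515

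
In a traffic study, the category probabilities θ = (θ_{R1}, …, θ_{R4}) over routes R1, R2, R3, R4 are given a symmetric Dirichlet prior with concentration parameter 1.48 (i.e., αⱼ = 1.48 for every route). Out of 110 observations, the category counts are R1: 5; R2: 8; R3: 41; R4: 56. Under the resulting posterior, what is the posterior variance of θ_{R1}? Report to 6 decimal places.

0.000451

The Dirichlet prior is conjugate to the Multinomial likelihood: each posterior αⱼ = prior αⱼ + observed count nⱼ.
Posterior concentration: (6.48, 9.48, 42.48, 57.48), total = 115.92.
Var[θ_j] = α_j(Σα−α_j)/((Σα)²(Σα+1)) = 6.48·109.44/(115.92²·116.92) = 0.000451.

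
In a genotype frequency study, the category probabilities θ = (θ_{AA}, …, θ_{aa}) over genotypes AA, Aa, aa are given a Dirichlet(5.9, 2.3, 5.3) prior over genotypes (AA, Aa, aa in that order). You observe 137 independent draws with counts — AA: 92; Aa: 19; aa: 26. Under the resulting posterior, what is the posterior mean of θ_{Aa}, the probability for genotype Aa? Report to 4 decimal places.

The Dirichlet prior is conjugate to the Multinomial likelihood: each posterior αⱼ = prior αⱼ + observed count nⱼ.
Posterior concentration: (97.9, 21.3, 31.3), total = 150.5.
E[θ_{Aa}|data] = α_{Aa}/Σα = 21.3/150.5 = 0.1415.

0.1415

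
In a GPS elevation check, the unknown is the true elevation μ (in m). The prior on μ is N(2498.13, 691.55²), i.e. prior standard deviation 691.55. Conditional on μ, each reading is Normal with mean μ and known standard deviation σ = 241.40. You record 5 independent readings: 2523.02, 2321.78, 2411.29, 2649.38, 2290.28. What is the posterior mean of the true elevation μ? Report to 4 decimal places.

2440.5532

For Normal data with known variance σ², a Normal(μ₀, σ₀²) prior on μ is conjugate. Posterior precision = 1/σ₀² + n/σ²; posterior mean is the precision-weighted average of μ₀ and x̄.
Σxᵢ = 2523.02 + 2321.78 + 2411.29 + 2649.38 + 2290.28 = 12195.75, so n·x̄ = 12195.75.
σ₀² = 691.55² = 478241.4025, σ² = 241.40² = 58273.96; σ² + n·σ₀² = 58273.96 + 5·478241.4025 = 2449480.9725.
Posterior mean = (μ₀/σ₀² + n·x̄/σ²)/(1/σ₀² + n/σ²) = (σ²·μ₀ + σ₀²·n·x̄)/(σ² + n·σ₀²) = (58273.96·2498.13 + 478241.4025·12195.75)/2449480.9725 = 5978088512.234175/2449480.9725 = 2440.5532.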